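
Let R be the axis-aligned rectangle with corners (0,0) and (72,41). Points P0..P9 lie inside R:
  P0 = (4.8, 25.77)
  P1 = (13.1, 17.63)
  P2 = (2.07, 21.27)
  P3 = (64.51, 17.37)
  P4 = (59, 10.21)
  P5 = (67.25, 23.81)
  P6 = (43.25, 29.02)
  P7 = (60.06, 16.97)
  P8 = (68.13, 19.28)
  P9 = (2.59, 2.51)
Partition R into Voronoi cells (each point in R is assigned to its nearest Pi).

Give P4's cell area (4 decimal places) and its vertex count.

1. box [0,72]×[0,41]: [(0, 0) (72, 0) (72, 41) (0, 41)]
2. ⊥bis P4·P0 via (31.9,17.99): [(26.7353, 0) (72, 0) (72, 41) (38.5058, 41)]  |A|=1614.5561
3. ⊥bis P4·P1 via (36.05,13.92): [(33.7998, 0) (72, 0) (72, 41) (40.4276, 41)]  |A|=1430.3385
4. ⊥bis P4·P2 via (30.535,15.74): [(33.7998, 0) (72, 0) (72, 41) (40.4276, 41)]  |A|=1430.3385
5. ⊥bis P4·P3 via (61.755,13.79): [(38.8753, 31.3972) (33.7998, 0) (72, 0) (72, 5.9059)]  |A|=697.5057
6. ⊥bis P4·P5 via (63.125,17.01): [(38.8753, 31.3972) (33.7998, 0) (72, 0) (72, 5.9059)]  |A|=697.5057
7. ⊥bis P4·P6 via (51.125,19.615): [(52.5908, 20.8423) (34.7548, 5.9079) (33.7998, 0) (72, 0) (72, 5.9059)]  |A|=500.961
8. ⊥bis P4·P7 via (59.53,13.59): [(62.6508, 13.1006) (46.3901, 15.6504) (34.7548, 5.9079) (33.7998, 0) (72, 0) (72, 5.9059)]  |A|=450.8437
9. ⊥bis P4·P8 via (63.565,14.745): [(62.6508, 13.1006) (46.3901, 15.6504) (34.7548, 5.9079) (33.7998, 0) (72, 0) (72, 5.9059)]  |A|=450.8437
10. ⊥bis P4·P9 via (30.795,6.36): [(62.6508, 13.1006) (46.3901, 15.6504) (34.7548, 5.9079) (33.7998, 0) (72, 0) (72, 5.9059)]  |A|=450.8437
11. canonical 6-gon: [(62.6508, 13.1006) (46.3901, 15.6504) (34.7548, 5.9079) (33.7998, 0) (72, 0) (72, 5.9059)]
12. shoelace: 450.8437

Area of P4's cell: 450.8437 (6 vertices)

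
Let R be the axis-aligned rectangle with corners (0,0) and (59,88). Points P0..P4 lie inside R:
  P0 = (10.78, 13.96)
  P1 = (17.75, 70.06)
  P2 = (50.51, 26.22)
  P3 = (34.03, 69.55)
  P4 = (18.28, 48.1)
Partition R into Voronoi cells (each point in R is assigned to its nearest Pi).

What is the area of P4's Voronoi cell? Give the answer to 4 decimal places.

1. box [0,59]×[0,88]: [(0, 0) (59, 0) (59, 88) (0, 88)]
2. ⊥bis P4·P0 via (14.53,31.03): [(0, 34.222) (59, 21.2607) (59, 88) (0, 88)]  |A|=3555.2612
3. ⊥bis P4·P1 via (18.015,59.08): [(0, 58.6452) (0, 34.222) (59, 21.2607) (59, 60.0692)]  |A|=1865.3353
4. ⊥bis P4·P2 via (34.395,37.16): [(49.7966, 59.847) (0, 58.6452) (0, 34.222) (28.1955, 28.0279)]  |A|=1123.5735
5. ⊥bis P4·P3 via (26.155,58.825): [(41.4691, 47.5804) (25.5597, 59.2621) (0, 58.6452) (0, 34.222) (28.1955, 28.0279)]  |A|=977.3565
6. canonical 5-gon: [(41.4691, 47.5804) (25.5597, 59.2621) (0, 58.6452) (0, 34.222) (28.1955, 28.0279)]
7. shoelace: 977.3565

Area of P4's cell: 977.3565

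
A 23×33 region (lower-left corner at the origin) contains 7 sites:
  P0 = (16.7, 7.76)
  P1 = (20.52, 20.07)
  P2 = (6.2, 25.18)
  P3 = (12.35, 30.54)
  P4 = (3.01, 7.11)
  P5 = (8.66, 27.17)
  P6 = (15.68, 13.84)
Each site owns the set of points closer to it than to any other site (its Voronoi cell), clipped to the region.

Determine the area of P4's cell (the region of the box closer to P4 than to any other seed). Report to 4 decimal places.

1. box [0,23]×[0,33]: [(0, 0) (23, 0) (23, 33) (0, 33)]
2. ⊥bis P4·P0 via (9.855,7.435): [(0, 0) (10.208, 0) (8.6412, 33) (0, 33)]  |A|=311.0116
3. ⊥bis P4·P1 via (11.765,13.59): [(0, 29.4855) (0, 0) (10.208, 0) (9.4118, 16.7694)]  |A|=224.3466
4. ⊥bis P4·P2 via (4.605,16.145): [(0, 16.9579) (0, 0) (10.208, 0) (9.4823, 15.284)]  |A|=158.41
5. ⊥bis P4·P3 via (7.68,18.825): [(0, 16.9579) (0, 0) (10.208, 0) (9.4823, 15.284)]  |A|=158.41
6. ⊥bis P4·P5 via (5.835,17.14): [(0, 16.9579) (0, 0) (10.208, 0) (9.4823, 15.284)]  |A|=158.41
7. ⊥bis P4·P6 via (9.345,10.475): [(6.5121, 15.8083) (0, 16.9579) (0, 0) (10.208, 0) (9.7466, 9.719)]  |A|=150.2145
8. canonical 5-gon: [(6.5121, 15.8083) (0, 16.9579) (0, 0) (10.208, 0) (9.7466, 9.719)]
9. shoelace: 150.2145

Area of P4's cell: 150.2145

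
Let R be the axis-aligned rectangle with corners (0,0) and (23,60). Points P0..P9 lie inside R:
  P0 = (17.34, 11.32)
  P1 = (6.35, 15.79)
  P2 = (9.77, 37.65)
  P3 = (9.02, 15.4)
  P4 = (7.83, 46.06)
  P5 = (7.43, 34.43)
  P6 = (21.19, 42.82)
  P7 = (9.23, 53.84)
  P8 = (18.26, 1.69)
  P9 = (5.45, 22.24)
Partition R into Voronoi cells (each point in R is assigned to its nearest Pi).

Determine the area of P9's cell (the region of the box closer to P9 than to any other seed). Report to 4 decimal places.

1. box [0,23]×[0,60]: [(0, 0) (23, 0) (23, 60) (0, 60)]
2. ⊥bis P9·P0 via (11.395,16.78): [(0, 4.3728) (23, 29.4158) (23, 60) (0, 60)]  |A|=991.4305
3. ⊥bis P9·P1 via (5.9,19.015): [(0, 18.1917) (14.5571, 20.223) (23, 29.4158) (23, 60) (0, 60)]  |A|=890.8488
4. ⊥bis P9·P2 via (7.61,29.945): [(0, 32.0784) (0, 18.1917) (14.5571, 20.223) (20.2354, 26.4056)]  |A|=179.7344
5. ⊥bis P9·P3 via (7.235,18.82): [(0, 32.0784) (0, 18.1917) (8.2321, 19.3404) (18.8235, 24.8684) (20.2354, 26.4056)]  |A|=166.9259
6. ⊥bis P9·P4 via (6.64,34.15): [(0, 32.0784) (0, 18.1917) (8.2321, 19.3404) (18.8235, 24.8684) (20.2354, 26.4056)]  |A|=166.9259
7. ⊥bis P9·P5 via (6.44,28.335): [(0, 29.381) (0, 18.1917) (8.2321, 19.3404) (18.8235, 24.8684) (19.9865, 26.1347)]  |A|=136.5233
8. ⊥bis P9·P6 via (13.32,32.53): [(0, 29.381) (0, 18.1917) (8.2321, 19.3404) (18.8235, 24.8684) (19.9865, 26.1347)]  |A|=136.5233
9. ⊥bis P9·P7 via (7.34,38.04): [(0, 29.381) (0, 18.1917) (8.2321, 19.3404) (18.8235, 24.8684) (19.9865, 26.1347)]  |A|=136.5233
10. ⊥bis P9·P8 via (11.855,11.965): [(0, 29.381) (0, 18.1917) (8.2321, 19.3404) (18.8235, 24.8684) (19.9865, 26.1347)]  |A|=136.5233
11. canonical 5-gon: [(0, 29.381) (0, 18.1917) (8.2321, 19.3404) (18.8235, 24.8684) (19.9865, 26.1347)]
12. shoelace: 136.5233

Area of P9's cell: 136.5233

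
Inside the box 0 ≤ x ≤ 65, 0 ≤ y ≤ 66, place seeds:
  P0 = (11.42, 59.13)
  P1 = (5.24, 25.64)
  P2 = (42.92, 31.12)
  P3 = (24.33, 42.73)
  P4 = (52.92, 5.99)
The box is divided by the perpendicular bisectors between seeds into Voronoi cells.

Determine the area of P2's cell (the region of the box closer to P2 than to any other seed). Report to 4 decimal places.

1. box [0,65]×[0,66]: [(0, 0) (65, 0) (65, 66) (0, 66)]
2. ⊥bis P2·P0 via (27.17,45.125): [(0, 14.5697) (0, 0) (65, 0) (65, 66) (45.7322, 66)]  |A|=3113.9892
3. ⊥bis P2·P1 via (24.08,28.38): [(22.4214, 39.7847) (28.2075, 0) (65, 0) (65, 66) (45.7322, 66)]  |A|=2389.5411
4. ⊥bis P2·P3 via (33.625,36.925): [(24.8749, 22.9143) (28.2075, 0) (65, 0) (65, 66) (51.7832, 66)]  |A|=2030.3936
5. ⊥bis P2·P4 via (47.92,18.555): [(24.8749, 22.9143) (26.7349, 10.1248) (65, 25.3517) (65, 66) (51.7832, 66)]  |A|=1359.0934
6. canonical 5-gon: [(24.8749, 22.9143) (26.7349, 10.1248) (65, 25.3517) (65, 66) (51.7832, 66)]
7. shoelace: 1359.0934

Area of P2's cell: 1359.0934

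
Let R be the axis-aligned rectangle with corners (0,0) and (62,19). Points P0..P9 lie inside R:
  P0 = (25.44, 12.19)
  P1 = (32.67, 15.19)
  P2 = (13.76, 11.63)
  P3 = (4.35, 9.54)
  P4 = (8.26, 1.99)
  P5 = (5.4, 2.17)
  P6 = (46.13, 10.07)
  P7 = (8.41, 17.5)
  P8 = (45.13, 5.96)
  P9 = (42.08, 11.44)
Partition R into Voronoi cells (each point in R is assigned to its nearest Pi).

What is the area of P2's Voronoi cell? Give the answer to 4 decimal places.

Area of P2's cell: 127.6108

1. box [0,62]×[0,19]: [(0, 0) (62, 0) (62, 19) (0, 19)]
2. ⊥bis P2·P0 via (19.6,11.91): [(0, 0) (20.171, 0) (19.2601, 19) (0, 19)]  |A|=374.5954
3. ⊥bis P2·P1 via (23.215,13.41): [(0, 0) (20.171, 0) (19.2601, 19) (0, 19)]  |A|=374.5954
4. ⊥bis P2·P3 via (9.055,10.585): [(11.406, 0) (20.171, 0) (19.2601, 19) (7.186, 19)]  |A|=197.9717
5. ⊥bis P2·P4 via (11.01,6.81): [(9.7314, 7.5395) (20.093, 1.6278) (19.2601, 19) (7.186, 19)]  |A|=156.7272
6. ⊥bis P2·P5 via (9.58,6.9): [(9.7314, 7.5395) (20.093, 1.6278) (19.2601, 19) (7.186, 19)]  |A|=156.7272
7. ⊥bis P2·P6 via (29.945,10.85): [(9.7314, 7.5395) (20.093, 1.6278) (19.2601, 19) (7.186, 19)]  |A|=156.7272
8. ⊥bis P2·P7 via (11.085,14.565): [(8.6616, 12.3563) (9.7314, 7.5395) (20.093, 1.6278) (19.2601, 19) (15.9511, 19)]  |A|=127.6108
9. ⊥bis P2·P8 via (29.445,8.795): [(8.6616, 12.3563) (9.7314, 7.5395) (20.093, 1.6278) (19.2601, 19) (15.9511, 19)]  |A|=127.6108
10. ⊥bis P2·P9 via (27.92,11.535): [(8.6616, 12.3563) (9.7314, 7.5395) (20.093, 1.6278) (19.2601, 19) (15.9511, 19)]  |A|=127.6108
11. canonical 5-gon: [(8.6616, 12.3563) (9.7314, 7.5395) (20.093, 1.6278) (19.2601, 19) (15.9511, 19)]
12. shoelace: 127.6108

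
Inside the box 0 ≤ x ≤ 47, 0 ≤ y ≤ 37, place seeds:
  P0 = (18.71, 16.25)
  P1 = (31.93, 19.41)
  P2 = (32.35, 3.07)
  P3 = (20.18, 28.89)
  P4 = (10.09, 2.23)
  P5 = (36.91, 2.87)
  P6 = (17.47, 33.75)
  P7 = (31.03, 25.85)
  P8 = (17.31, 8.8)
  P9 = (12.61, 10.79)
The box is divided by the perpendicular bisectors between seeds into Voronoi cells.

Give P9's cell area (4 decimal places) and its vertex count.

Area of P9's cell: 206.8200 (6 vertices)

1. box [0,47]×[0,37]: [(0, 0) (47, 0) (47, 37) (0, 37)]
2. ⊥bis P9·P0 via (15.66,13.52): [(0, 31.0156) (0, 0) (27.7615, 0)]  |A|=430.52
3. ⊥bis P9·P1 via (22.27,15.1): [(0, 31.0156) (0, 0) (27.7615, 0)]  |A|=430.52
4. ⊥bis P9·P2 via (22.48,6.93): [(22.1998, 6.2136) (0, 31.0156) (0, 0) (19.7698, 0)]  |A|=405.6913
5. ⊥bis P9·P3 via (16.395,19.84): [(22.1998, 6.2136) (6.1785, 24.1129) (0, 26.6969) (0, 0) (19.7698, 0)]  |A|=392.3497
6. ⊥bis P9·P4 via (11.35,6.51): [(21.1836, 3.6151) (22.1998, 6.2136) (6.1785, 24.1129) (0, 26.6969) (0, 9.8514)]  |A|=252.2717
7. ⊥bis P9·P5 via (24.76,6.83): [(21.1836, 3.6151) (22.1998, 6.2136) (6.1785, 24.1129) (0, 26.6969) (0, 9.8514)]  |A|=252.2717
8. ⊥bis P9·P6 via (15.04,22.27): [(21.1836, 3.6151) (22.1998, 6.2136) (6.1785, 24.1129) (6.0194, 24.1794) (0, 25.4536) (0, 9.8514)]  |A|=248.5296
9. ⊥bis P9·P7 via (21.82,18.32): [(21.1836, 3.6151) (22.1998, 6.2136) (6.1785, 24.1129) (6.0194, 24.1794) (0, 25.4536) (0, 9.8514)]  |A|=248.5296
10. ⊥bis P9·P8 via (14.96,9.795): [(13.3232, 5.9291) (16.2555, 12.8547) (6.1785, 24.1129) (6.0194, 24.1794) (0, 25.4536) (0, 9.8514)]  |A|=206.82
11. canonical 6-gon: [(13.3232, 5.9291) (16.2555, 12.8547) (6.1785, 24.1129) (6.0194, 24.1794) (0, 25.4536) (0, 9.8514)]
12. shoelace: 206.82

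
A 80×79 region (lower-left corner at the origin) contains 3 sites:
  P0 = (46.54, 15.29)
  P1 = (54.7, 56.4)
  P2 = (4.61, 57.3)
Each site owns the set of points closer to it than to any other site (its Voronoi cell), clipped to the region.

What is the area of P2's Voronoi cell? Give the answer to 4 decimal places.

Area of P2's cell: 1586.4493

1. box [0,80]×[0,79]: [(0, 0) (80, 0) (80, 79) (0, 79)]
2. ⊥bis P2·P0 via (25.575,36.295): [(0, 10.7687) (68.3615, 79) (0, 79)]  |A|=2332.1962
3. ⊥bis P2·P1 via (29.655,56.85): [(0, 10.7687) (29.3534, 40.0662) (30.053, 79) (0, 79)]  |A|=1586.4493
4. canonical 4-gon: [(0, 10.7687) (29.3534, 40.0662) (30.053, 79) (0, 79)]
5. shoelace: 1586.4493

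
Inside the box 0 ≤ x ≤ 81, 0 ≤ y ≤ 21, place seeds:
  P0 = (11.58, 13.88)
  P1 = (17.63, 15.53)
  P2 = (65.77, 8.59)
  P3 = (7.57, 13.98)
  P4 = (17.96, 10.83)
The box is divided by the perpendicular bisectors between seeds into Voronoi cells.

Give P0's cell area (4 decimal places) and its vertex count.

1. box [0,81]×[0,21]: [(0, 0) (81, 0) (81, 21) (0, 21)]
2. ⊥bis P0·P1 via (14.605,14.705): [(0, 0) (18.6155, 0) (12.8882, 21) (0, 21)]  |A|=330.7882
3. ⊥bis P0·P2 via (38.675,11.235): [(0, 0) (18.6155, 0) (12.8882, 21) (0, 21)]  |A|=330.7882
4. ⊥bis P0·P3 via (9.575,13.93): [(9.2276, 0) (18.6155, 0) (12.8882, 21) (9.7513, 21)]  |A|=131.5094
5. ⊥bis P0·P4 via (14.77,12.355): [(9.2477, 0.8033) (15.073, 12.9889) (12.8882, 21) (9.7513, 21)]  |A|=68.3229
6. canonical 4-gon: [(9.2477, 0.8033) (15.073, 12.9889) (12.8882, 21) (9.7513, 21)]
7. shoelace: 68.3229

Area of P0's cell: 68.3229 (4 vertices)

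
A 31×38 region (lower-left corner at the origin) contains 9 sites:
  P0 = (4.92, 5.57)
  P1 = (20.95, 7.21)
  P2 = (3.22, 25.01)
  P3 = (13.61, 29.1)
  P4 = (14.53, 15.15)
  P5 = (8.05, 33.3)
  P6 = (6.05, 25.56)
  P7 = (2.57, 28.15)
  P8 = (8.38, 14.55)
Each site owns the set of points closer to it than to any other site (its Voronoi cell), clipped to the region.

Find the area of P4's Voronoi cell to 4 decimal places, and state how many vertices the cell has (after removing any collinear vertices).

1. box [0,31]×[0,38]: [(0, 0) (31, 0) (31, 38) (0, 38)]
2. ⊥bis P4·P0 via (9.725,10.36): [(0, 20.1155) (20.0527, 0) (31, 0) (31, 38) (0, 38)]  |A|=976.3158
3. ⊥bis P4·P1 via (17.74,11.18): [(0, 20.1155) (12.8495, 7.2257) (31, 21.9016) (31, 38) (0, 38)]  |A|=738.0025
4. ⊥bis P4·P2 via (8.875,20.08): [(4.751, 15.3496) (12.8495, 7.2257) (31, 21.9016) (31, 38) (24.4976, 38)]  |A|=418.0772
5. ⊥bis P4·P3 via (14.07,22.125): [(10.4497, 21.8862) (4.751, 15.3496) (12.8495, 7.2257) (31, 21.9016) (31, 23.2415)]  |A|=214.0421
6. ⊥bis P4·P5 via (11.29,24.225): [(10.4497, 21.8862) (4.751, 15.3496) (12.8495, 7.2257) (31, 21.9016) (31, 23.2415)]  |A|=214.0421
7. ⊥bis P4·P6 via (10.29,20.355): [(12.3213, 22.0097) (6.2351, 17.0519) (4.751, 15.3496) (12.8495, 7.2257) (31, 21.9016) (31, 23.2415)]  |A|=209.7782
8. ⊥bis P4·P7 via (8.55,21.65): [(12.3213, 22.0097) (6.2351, 17.0519) (4.751, 15.3496) (12.8495, 7.2257) (31, 21.9016) (31, 23.2415)]  |A|=209.7782
9. ⊥bis P4·P8 via (11.455,14.85): [(12.3213, 22.0097) (10.8717, 20.8289) (12.1282, 7.9492) (12.8495, 7.2257) (31, 21.9016) (31, 23.2415)]  |A|=165.7759
10. canonical 6-gon: [(12.3213, 22.0097) (10.8717, 20.8289) (12.1282, 7.9492) (12.8495, 7.2257) (31, 21.9016) (31, 23.2415)]
11. shoelace: 165.7759

Area of P4's cell: 165.7759 (6 vertices)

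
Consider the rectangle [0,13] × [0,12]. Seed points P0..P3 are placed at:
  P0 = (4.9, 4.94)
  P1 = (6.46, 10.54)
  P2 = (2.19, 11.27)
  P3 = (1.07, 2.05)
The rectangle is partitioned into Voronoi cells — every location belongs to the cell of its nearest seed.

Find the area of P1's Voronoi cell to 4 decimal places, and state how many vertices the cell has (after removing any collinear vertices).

Area of P1's cell: 44.6946 (4 vertices)

1. box [0,13]×[0,12]: [(0, 0) (13, 0) (13, 12) (0, 12)]
2. ⊥bis P1·P0 via (5.68,7.74): [(0, 9.3223) (13, 5.7009) (13, 12) (0, 12)]  |A|=58.3496
3. ⊥bis P1·P2 via (4.325,10.905): [(3.8701, 8.2442) (13, 5.7009) (13, 12) (4.5122, 12)]  |A|=44.6946
4. ⊥bis P1·P3 via (3.765,6.295): [(3.8701, 8.2442) (13, 5.7009) (13, 12) (4.5122, 12)]  |A|=44.6946
5. canonical 4-gon: [(3.8701, 8.2442) (13, 5.7009) (13, 12) (4.5122, 12)]
6. shoelace: 44.6946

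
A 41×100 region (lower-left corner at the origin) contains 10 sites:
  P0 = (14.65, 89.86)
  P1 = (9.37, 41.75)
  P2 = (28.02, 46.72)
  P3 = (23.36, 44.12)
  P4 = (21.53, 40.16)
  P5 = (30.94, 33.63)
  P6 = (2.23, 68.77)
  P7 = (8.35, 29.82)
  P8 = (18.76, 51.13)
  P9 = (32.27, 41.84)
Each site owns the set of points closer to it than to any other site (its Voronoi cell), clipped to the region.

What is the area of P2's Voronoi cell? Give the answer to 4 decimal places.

1. box [0,41]×[0,100]: [(0, 0) (41, 0) (41, 100) (0, 100)]
2. ⊥bis P2·P0 via (21.335,68.29): [(0, 61.6778) (0, 0) (41, 0) (41, 74.3846)]  |A|=2789.2798
3. ⊥bis P2·P1 via (18.695,44.235): [(12.9751, 65.6991) (30.4831, 0) (41, 0) (41, 74.3846)]  |A|=1387.7868
4. ⊥bis P2·P3 via (25.69,45.42): [(14.169, 66.0691) (41, 17.9798) (41, 74.3846)]  |A|=756.698
5. ⊥bis P2·P4 via (24.775,43.44): [(14.169, 66.0691) (29.2832, 38.9799) (41, 27.3881) (41, 74.3846)]  |A|=701.5799
6. ⊥bis P2·P5 via (29.48,40.175): [(14.169, 66.0691) (28.712, 40.0037) (41, 42.7448) (41, 74.3846)]  |A|=604.5416
7. ⊥bis P2·P6 via (15.125,57.745): [(25.1523, 69.4731) (17.3569, 60.3555) (28.712, 40.0037) (41, 42.7448) (41, 74.3846)]  |A|=567.7387
8. ⊥bis P2·P7 via (18.185,38.27): [(25.1523, 69.4731) (17.3569, 60.3555) (28.712, 40.0037) (41, 42.7448) (41, 74.3846)]  |A|=567.7387
9. ⊥bis P2·P8 via (23.39,48.925): [(34.5652, 72.3903) (23.5486, 49.258) (28.712, 40.0037) (41, 42.7448) (41, 74.3846)]  |A|=403.4561
10. ⊥bis P2·P9 via (30.145,44.28): [(34.5652, 72.3903) (23.5486, 49.258) (27.5749, 42.0417) (41, 53.7336) (41, 74.3846)]  |A|=315.6128
11. canonical 5-gon: [(34.5652, 72.3903) (23.5486, 49.258) (27.5749, 42.0417) (41, 53.7336) (41, 74.3846)]
12. shoelace: 315.6128

Area of P2's cell: 315.6128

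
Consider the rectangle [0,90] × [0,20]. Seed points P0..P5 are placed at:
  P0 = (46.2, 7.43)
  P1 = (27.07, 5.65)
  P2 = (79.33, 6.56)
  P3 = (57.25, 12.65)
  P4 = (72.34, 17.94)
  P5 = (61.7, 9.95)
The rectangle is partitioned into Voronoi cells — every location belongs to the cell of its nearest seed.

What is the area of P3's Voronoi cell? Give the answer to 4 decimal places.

Area of P3's cell: 144.3606

1. box [0,90]×[0,20]: [(0, 0) (90, 0) (90, 20) (0, 20)]
2. ⊥bis P3·P0 via (51.725,10.04): [(56.4679, 0) (90, 0) (90, 20) (47.0199, 20)]  |A|=765.1221
3. ⊥bis P3·P1 via (42.16,9.15): [(56.4679, 0) (90, 0) (90, 20) (47.0199, 20)]  |A|=765.1221
4. ⊥bis P3·P2 via (68.29,9.605): [(56.4679, 0) (65.6408, 0) (71.1571, 20) (47.0199, 20)]  |A|=333.101
5. ⊥bis P3·P4 via (64.795,15.295): [(56.4679, 0) (65.6408, 0) (67.6294, 7.2098) (63.1456, 20) (47.0199, 20)]  |A|=281.8667
6. ⊥bis P3·P5 via (59.475,11.3): [(54.7829, 3.5668) (63.7345, 18.3202) (63.1456, 20) (47.0199, 20)]  |A|=144.3606
7. canonical 4-gon: [(54.7829, 3.5668) (63.7345, 18.3202) (63.1456, 20) (47.0199, 20)]
8. shoelace: 144.3606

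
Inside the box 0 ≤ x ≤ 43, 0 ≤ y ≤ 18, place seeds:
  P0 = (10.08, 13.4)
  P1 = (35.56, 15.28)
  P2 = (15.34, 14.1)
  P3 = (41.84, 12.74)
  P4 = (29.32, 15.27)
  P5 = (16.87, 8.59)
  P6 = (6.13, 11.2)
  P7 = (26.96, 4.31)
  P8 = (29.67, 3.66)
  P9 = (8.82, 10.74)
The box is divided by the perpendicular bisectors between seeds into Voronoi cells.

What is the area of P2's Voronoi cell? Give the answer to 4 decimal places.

Area of P2's cell: 60.3704

1. box [0,43]×[0,18]: [(0, 0) (43, 0) (43, 18) (0, 18)]
2. ⊥bis P2·P0 via (12.71,13.75): [(14.5398, 0) (43, 0) (43, 18) (12.1444, 18)]  |A|=533.8417
3. ⊥bis P2·P1 via (25.45,14.69): [(14.5398, 0) (26.3073, 0) (25.2568, 18) (12.1444, 18)]  |A|=223.9187
4. ⊥bis P2·P3 via (28.59,13.42): [(14.5398, 0) (26.3073, 0) (25.2568, 18) (12.1444, 18)]  |A|=223.9187
5. ⊥bis P2·P4 via (22.33,14.685): [(14.5398, 0) (23.559, 0) (22.0526, 18) (12.1444, 18)]  |A|=170.3458
6. ⊥bis P2·P5 via (16.105,11.345): [(13.1396, 10.5216) (22.4618, 13.1101) (22.0526, 18) (12.1444, 18)]  |A|=60.3704
7. ⊥bis P2·P6 via (10.735,12.65): [(13.1396, 10.5216) (22.4618, 13.1101) (22.0526, 18) (12.1444, 18)]  |A|=60.3704
8. ⊥bis P2·P7 via (21.15,9.205): [(13.1396, 10.5216) (22.4618, 13.1101) (22.0526, 18) (12.1444, 18)]  |A|=60.3704
9. ⊥bis P2·P8 via (22.505,8.88): [(13.1396, 10.5216) (22.4618, 13.1101) (22.0526, 18) (12.1444, 18)]  |A|=60.3704
10. ⊥bis P2·P9 via (12.08,12.42): [(13.1396, 10.5216) (22.4618, 13.1101) (22.0526, 18) (12.1444, 18)]  |A|=60.3704
11. canonical 4-gon: [(13.1396, 10.5216) (22.4618, 13.1101) (22.0526, 18) (12.1444, 18)]
12. shoelace: 60.3704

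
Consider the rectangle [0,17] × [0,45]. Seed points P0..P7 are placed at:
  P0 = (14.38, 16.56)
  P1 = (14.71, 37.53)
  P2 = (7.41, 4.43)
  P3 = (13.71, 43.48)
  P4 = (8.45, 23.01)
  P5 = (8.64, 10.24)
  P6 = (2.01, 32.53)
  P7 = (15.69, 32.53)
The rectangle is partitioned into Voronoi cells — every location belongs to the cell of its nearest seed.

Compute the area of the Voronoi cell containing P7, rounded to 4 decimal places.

1. box [0,17]×[0,45]: [(0, 0) (17, 0) (17, 45) (0, 45)]
2. ⊥bis P7·P0 via (15.035,24.545): [(0, 25.7783) (17, 24.3838) (17, 45) (0, 45)]  |A|=338.622
3. ⊥bis P7·P1 via (15.2,35.03): [(0, 32.0508) (0, 25.7783) (17, 24.3838) (17, 35.3828)]  |A|=146.8076
4. ⊥bis P7·P2 via (11.55,18.48): [(0, 32.0508) (0, 25.7783) (17, 24.3838) (17, 35.3828)]  |A|=146.8076
5. ⊥bis P7·P3 via (14.7,38.005): [(0, 32.0508) (0, 25.7783) (17, 24.3838) (17, 35.3828)]  |A|=146.8076
6. ⊥bis P7·P4 via (12.07,27.77): [(5.1212, 33.0546) (16.4648, 24.4277) (17, 24.3838) (17, 35.3828)]  |A|=67.3866
7. ⊥bis P7·P5 via (12.165,21.385): [(5.1212, 33.0546) (16.4648, 24.4277) (17, 24.3838) (17, 35.3828)]  |A|=67.3866
8. ⊥bis P7·P6 via (8.85,32.53): [(8.85, 33.7854) (8.85, 30.2188) (16.4648, 24.4277) (17, 24.3838) (17, 35.3828)]  |A|=60.7371
9. canonical 5-gon: [(8.85, 33.7854) (8.85, 30.2188) (16.4648, 24.4277) (17, 24.3838) (17, 35.3828)]
10. shoelace: 60.7371

Area of P7's cell: 60.7371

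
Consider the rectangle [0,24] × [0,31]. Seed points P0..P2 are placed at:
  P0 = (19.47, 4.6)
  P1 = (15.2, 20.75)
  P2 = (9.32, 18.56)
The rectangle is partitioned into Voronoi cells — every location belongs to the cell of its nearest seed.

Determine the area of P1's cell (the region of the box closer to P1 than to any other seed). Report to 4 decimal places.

Area of P1's cell: 224.8962

1. box [0,24]×[0,31]: [(0, 0) (24, 0) (24, 31) (0, 31)]
2. ⊥bis P1·P0 via (17.335,12.675): [(0, 8.0917) (24, 14.4372) (24, 31) (0, 31)]  |A|=473.6533
3. ⊥bis P1·P2 via (12.26,19.655): [(15.0816, 12.0792) (24, 14.4372) (24, 31) (8.0346, 31)]  |A|=224.8962
4. canonical 4-gon: [(15.0816, 12.0792) (24, 14.4372) (24, 31) (8.0346, 31)]
5. shoelace: 224.8962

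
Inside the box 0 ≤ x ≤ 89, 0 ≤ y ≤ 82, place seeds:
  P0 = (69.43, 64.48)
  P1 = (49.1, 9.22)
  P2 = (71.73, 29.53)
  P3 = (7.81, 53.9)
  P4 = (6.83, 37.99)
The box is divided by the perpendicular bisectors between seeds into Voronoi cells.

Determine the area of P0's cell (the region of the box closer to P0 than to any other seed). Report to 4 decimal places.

1. box [0,89]×[0,82]: [(0, 0) (89, 0) (89, 82) (0, 82)]
2. ⊥bis P0·P1 via (59.265,36.85): [(0, 58.6534) (89, 25.9106) (89, 82) (0, 82)]  |A|=3534.9018
3. ⊥bis P0·P2 via (70.58,47.005): [(0, 58.6534) (37.5674, 44.8325) (89, 48.2172) (89, 82) (0, 82)]  |A|=2961.258
4. ⊥bis P0·P3 via (38.62,59.19): [(41.0458, 45.0614) (89, 48.2172) (89, 82) (34.7036, 82)]  |A|=1812.8298
5. ⊥bis P0·P4 via (38.13,51.235): [(41.0458, 45.0614) (89, 48.2172) (89, 82) (34.7036, 82)]  |A|=1812.8298
6. canonical 4-gon: [(41.0458, 45.0614) (89, 48.2172) (89, 82) (34.7036, 82)]
7. shoelace: 1812.8298

Area of P0's cell: 1812.8298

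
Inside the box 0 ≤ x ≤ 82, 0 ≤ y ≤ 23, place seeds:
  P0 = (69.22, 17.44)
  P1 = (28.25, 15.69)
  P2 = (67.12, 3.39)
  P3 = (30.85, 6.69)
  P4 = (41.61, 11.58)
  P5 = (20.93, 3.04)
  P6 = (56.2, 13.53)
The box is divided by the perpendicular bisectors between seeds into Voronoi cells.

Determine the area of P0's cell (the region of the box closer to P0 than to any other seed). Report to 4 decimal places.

1. box [0,82]×[0,23]: [(0, 0) (82, 0) (82, 23) (0, 23)]
2. ⊥bis P0·P1 via (48.735,16.565): [(49.4426, 0) (82, 0) (82, 23) (48.4601, 23)]  |A|=760.119
3. ⊥bis P0·P2 via (68.17,10.415): [(48.8745, 13.299) (82, 8.3479) (82, 23) (48.4601, 23)]  |A|=405.364
4. ⊥bis P0·P3 via (50.035,12.065): [(48.7279, 16.7303) (49.7249, 13.1719) (82, 8.3479) (82, 23) (48.4601, 23)]  |A|=403.9144
5. ⊥bis P0·P4 via (55.415,14.51): [(55.8947, 12.2497) (82, 8.3479) (82, 23) (53.6131, 23)]  |A|=343.8323
6. ⊥bis P0·P5 via (45.075,10.24): [(55.8947, 12.2497) (82, 8.3479) (82, 23) (53.6131, 23)]  |A|=343.8323
7. ⊥bis P0·P6 via (62.71,15.485): [(64.0475, 11.0312) (82, 8.3479) (82, 23) (60.4532, 23)]  |A|=260.466
8. canonical 4-gon: [(64.0475, 11.0312) (82, 8.3479) (82, 23) (60.4532, 23)]
9. shoelace: 260.466

Area of P0's cell: 260.4660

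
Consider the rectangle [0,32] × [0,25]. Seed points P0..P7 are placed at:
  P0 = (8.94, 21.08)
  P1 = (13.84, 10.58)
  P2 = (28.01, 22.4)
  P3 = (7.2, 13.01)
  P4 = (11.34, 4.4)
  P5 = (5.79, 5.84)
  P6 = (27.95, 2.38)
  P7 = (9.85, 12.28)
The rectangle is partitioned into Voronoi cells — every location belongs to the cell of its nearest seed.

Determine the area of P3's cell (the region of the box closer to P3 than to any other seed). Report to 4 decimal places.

1. box [0,32]×[0,25]: [(0, 0) (32, 0) (32, 25) (0, 25)]
2. ⊥bis P3·P0 via (8.07,17.045): [(0, 18.785) (0, 0) (32, 0) (32, 11.8854)]  |A|=490.7259
3. ⊥bis P3·P1 via (10.52,11.795): [(12.1216, 16.1714) (0, 18.785) (0, 0) (6.2035, 0)]  |A|=164.0116
4. ⊥bis P3·P2 via (17.605,17.705): [(12.1216, 16.1714) (0, 18.785) (0, 0) (6.2035, 0)]  |A|=164.0116
5. ⊥bis P3·P4 via (9.27,8.705): [(9.4146, 8.7745) (12.1216, 16.1714) (0, 18.785) (0, 4.2476)]  |A|=116.8003
6. ⊥bis P3·P5 via (6.495,9.425): [(9.4407, 8.8457) (12.1216, 16.1714) (0, 18.785) (0, 10.7023)]  |A|=86.0563
7. ⊥bis P3·P6 via (17.575,7.695): [(9.4407, 8.8457) (12.1216, 16.1714) (0, 18.785) (0, 10.7023)]  |A|=86.0563
8. ⊥bis P3·P7 via (8.525,12.645): [(7.5792, 9.2118) (9.6436, 16.7057) (0, 18.785) (0, 10.7023)]  |A|=68.911
9. canonical 4-gon: [(7.5792, 9.2118) (9.6436, 16.7057) (0, 18.785) (0, 10.7023)]
10. shoelace: 68.911

Area of P3's cell: 68.9110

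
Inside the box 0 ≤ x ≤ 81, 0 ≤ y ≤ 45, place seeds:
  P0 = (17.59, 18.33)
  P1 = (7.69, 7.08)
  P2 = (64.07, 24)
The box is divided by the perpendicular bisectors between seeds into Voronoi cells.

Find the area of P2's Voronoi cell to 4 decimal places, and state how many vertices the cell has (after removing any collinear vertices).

1. box [0,81]×[0,45]: [(0, 0) (81, 0) (81, 45) (0, 45)]
2. ⊥bis P2·P0 via (40.83,21.165): [(43.4119, 0) (81, 0) (81, 45) (37.9224, 45)]  |A|=1814.9784
3. ⊥bis P2·P1 via (35.88,15.54): [(43.4119, 0) (81, 0) (81, 45) (37.9224, 45)]  |A|=1814.9784
4. canonical 4-gon: [(43.4119, 0) (81, 0) (81, 45) (37.9224, 45)]
5. shoelace: 1814.9784

Area of P2's cell: 1814.9784 (4 vertices)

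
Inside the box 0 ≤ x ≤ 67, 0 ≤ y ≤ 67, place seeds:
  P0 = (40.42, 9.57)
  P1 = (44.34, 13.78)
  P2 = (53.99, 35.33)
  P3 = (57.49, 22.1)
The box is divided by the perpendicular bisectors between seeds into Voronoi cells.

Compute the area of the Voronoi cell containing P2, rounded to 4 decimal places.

Area of P2's cell: 2209.7278

1. box [0,67]×[0,67]: [(0, 0) (67, 0) (67, 67) (0, 67)]
2. ⊥bis P2·P0 via (47.205,22.45): [(0, 47.3169) (67, 12.0223) (67, 67) (0, 67)]  |A|=2501.1369
3. ⊥bis P2·P1 via (49.165,24.555): [(0, 47.3169) (9.4447, 42.3416) (67, 16.5686) (67, 67) (0, 67)]  |A|=2370.3056
4. ⊥bis P2·P3 via (55.74,28.715): [(0, 47.3169) (9.4447, 42.3416) (45.767, 26.0766) (67, 31.6938) (67, 67) (0, 67)]  |A|=2209.7278
5. canonical 6-gon: [(0, 47.3169) (9.4447, 42.3416) (45.767, 26.0766) (67, 31.6938) (67, 67) (0, 67)]
6. shoelace: 2209.7278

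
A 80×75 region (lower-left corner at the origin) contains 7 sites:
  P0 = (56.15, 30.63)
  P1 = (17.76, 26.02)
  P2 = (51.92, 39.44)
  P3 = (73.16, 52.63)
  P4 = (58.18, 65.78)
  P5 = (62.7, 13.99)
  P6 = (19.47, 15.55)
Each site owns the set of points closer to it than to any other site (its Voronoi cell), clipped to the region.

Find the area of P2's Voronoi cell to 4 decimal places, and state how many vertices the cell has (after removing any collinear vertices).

Area of P2's cell: 726.9576 (4 vertices)

1. box [0,80]×[0,75]: [(0, 0) (80, 0) (80, 75) (0, 75)]
2. ⊥bis P2·P0 via (54.035,35.035): [(0, 9.0908) (80, 47.5017) (80, 75) (0, 75)]  |A|=3736.2969
3. ⊥bis P2·P1 via (34.84,32.73): [(37.1243, 26.9155) (80, 47.5017) (80, 75) (18.2339, 75)]  |A|=2074.4984
4. ⊥bis P2·P3 via (62.54,46.035): [(37.1243, 26.9155) (65.8486, 40.7071) (44.5528, 75) (18.2339, 75)]  |A|=1272.1357
5. ⊥bis P2·P4 via (55.05,52.61): [(24.1444, 59.9551) (37.1243, 26.9155) (65.8486, 40.7071) (59.0468, 51.6601)]  |A|=726.9576
6. ⊥bis P2·P5 via (57.31,26.715): [(24.1444, 59.9551) (37.1243, 26.9155) (65.8486, 40.7071) (59.0468, 51.6601)]  |A|=726.9576
7. ⊥bis P2·P6 via (35.695,27.495): [(24.1444, 59.9551) (37.1243, 26.9155) (65.8486, 40.7071) (59.0468, 51.6601)]  |A|=726.9576
8. canonical 4-gon: [(24.1444, 59.9551) (37.1243, 26.9155) (65.8486, 40.7071) (59.0468, 51.6601)]
9. shoelace: 726.9576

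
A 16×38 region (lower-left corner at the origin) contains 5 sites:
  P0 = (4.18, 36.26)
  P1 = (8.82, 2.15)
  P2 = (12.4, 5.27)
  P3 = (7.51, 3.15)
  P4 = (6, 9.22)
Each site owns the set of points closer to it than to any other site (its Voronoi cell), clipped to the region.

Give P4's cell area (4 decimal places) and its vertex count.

1. box [0,16]×[0,38]: [(0, 0) (16, 0) (16, 38) (0, 38)]
2. ⊥bis P4·P0 via (5.09,22.74): [(0, 22.3974) (0, 0) (16, 0) (16, 23.4743)]  |A|=366.9738
3. ⊥bis P4·P1 via (7.41,5.685): [(0, 22.3974) (0, 2.7294) (16, 9.1113) (16, 23.4743)]  |A|=272.2485
4. ⊥bis P4·P2 via (9.2,7.245): [(0, 22.3974) (0, 2.7294) (8.5073, 6.1227) (16, 18.2627) (16, 23.4743)]  |A|=237.9641
5. ⊥bis P4·P3 via (6.755,6.185): [(0, 22.3974) (0, 4.5046) (8.8706, 6.7113) (16, 18.2627) (16, 23.4743)]  |A|=228.2032
6. canonical 5-gon: [(0, 22.3974) (0, 4.5046) (8.8706, 6.7113) (16, 18.2627) (16, 23.4743)]
7. shoelace: 228.2032

Area of P4's cell: 228.2032 (5 vertices)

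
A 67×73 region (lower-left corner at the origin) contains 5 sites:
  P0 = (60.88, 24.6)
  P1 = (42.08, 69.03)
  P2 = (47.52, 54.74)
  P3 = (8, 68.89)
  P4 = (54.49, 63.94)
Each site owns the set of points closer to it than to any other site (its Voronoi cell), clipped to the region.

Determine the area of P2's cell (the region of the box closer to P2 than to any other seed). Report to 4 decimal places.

1. box [0,67]×[0,73]: [(0, 0) (67, 0) (67, 73) (0, 73)]
2. ⊥bis P2·P0 via (54.2,39.67): [(0, 15.645) (67, 45.3438) (67, 73) (0, 73)]  |A|=2847.8739
3. ⊥bis P2·P1 via (44.8,61.885): [(0, 44.8303) (0, 15.645) (67, 45.3438) (67, 70.3362)]  |A|=1814.9517
4. ⊥bis P2·P3 via (27.76,61.815): [(25.0999, 54.3854) (13.3474, 21.5615) (67, 45.3438) (67, 70.3362)]  |A|=1264.3886
5. ⊥bis P2·P4 via (51.005,59.34): [(46.694, 62.606) (25.0999, 54.3854) (13.3474, 21.5615) (67, 45.3438) (67, 47.222)]  |A|=1029.7107
6. canonical 5-gon: [(46.694, 62.606) (25.0999, 54.3854) (13.3474, 21.5615) (67, 45.3438) (67, 47.222)]
7. shoelace: 1029.7107

Area of P2's cell: 1029.7107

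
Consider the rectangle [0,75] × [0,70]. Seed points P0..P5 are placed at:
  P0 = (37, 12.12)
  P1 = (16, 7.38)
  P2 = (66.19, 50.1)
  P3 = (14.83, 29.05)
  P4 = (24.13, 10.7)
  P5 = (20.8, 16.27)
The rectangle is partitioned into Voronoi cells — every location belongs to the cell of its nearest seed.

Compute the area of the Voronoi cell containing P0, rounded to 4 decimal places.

Area of P0's cell: 1228.9775

1. box [0,75]×[0,70]: [(0, 0) (75, 0) (75, 70) (0, 70)]
2. ⊥bis P0·P1 via (26.5,9.75): [(28.7007, 0) (75, 0) (75, 70) (12.9007, 70)]  |A|=3793.95
3. ⊥bis P0·P2 via (51.595,31.11): [(15.3998, 58.9283) (28.7007, 0) (75, 0) (75, 13.1218)]  |A|=1755.2004
4. ⊥bis P0·P3 via (25.915,20.585): [(40.4774, 39.6546) (24.4789, 18.7044) (28.7007, 0) (75, 0) (75, 13.1218)]  |A|=1338.3342
5. ⊥bis P0·P4 via (30.565,11.41): [(40.4774, 39.6546) (29.0935, 24.7472) (31.8239, 0) (75, 0) (75, 13.1218)]  |A|=1243.7765
6. ⊥bis P0·P5 via (28.9,14.195): [(40.4774, 39.6546) (32.8701, 29.6928) (29.849, 17.8995) (31.8239, 0) (75, 0) (75, 13.1218)]  |A|=1228.9775
7. canonical 6-gon: [(40.4774, 39.6546) (32.8701, 29.6928) (29.849, 17.8995) (31.8239, 0) (75, 0) (75, 13.1218)]
8. shoelace: 1228.9775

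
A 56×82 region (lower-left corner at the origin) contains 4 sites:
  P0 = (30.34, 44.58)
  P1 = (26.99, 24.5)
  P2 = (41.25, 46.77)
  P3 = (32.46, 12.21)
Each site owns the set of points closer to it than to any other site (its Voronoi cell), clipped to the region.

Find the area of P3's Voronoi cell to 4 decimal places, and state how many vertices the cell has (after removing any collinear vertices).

1. box [0,56]×[0,82]: [(0, 0) (56, 0) (56, 82) (0, 82)]
2. ⊥bis P3·P0 via (31.4,28.395): [(0, 26.3385) (0, 0) (56, 0) (56, 30.0061)]  |A|=1577.6502
3. ⊥bis P3·P1 via (29.725,18.355): [(55.886, 29.9987) (0, 5.1251) (0, 0) (56, 0) (56, 30.0061)]  |A|=984.8831
4. ⊥bis P3·P2 via (36.855,29.49): [(48.2382, 26.5948) (0, 5.1251) (0, 0) (56, 0) (56, 24.6207)]  |A|=963.8171
5. canonical 5-gon: [(48.2382, 26.5948) (0, 5.1251) (0, 0) (56, 0) (56, 24.6207)]
6. shoelace: 963.8171

Area of P3's cell: 963.8171 (5 vertices)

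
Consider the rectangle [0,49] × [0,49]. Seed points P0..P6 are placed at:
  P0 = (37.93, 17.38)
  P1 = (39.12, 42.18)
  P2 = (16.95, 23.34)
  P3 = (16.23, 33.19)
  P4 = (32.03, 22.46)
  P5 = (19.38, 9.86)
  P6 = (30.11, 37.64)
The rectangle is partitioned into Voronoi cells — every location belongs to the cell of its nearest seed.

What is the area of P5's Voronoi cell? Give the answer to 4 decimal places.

Area of P5's cell: 481.5629

1. box [0,49]×[0,49]: [(0, 0) (49, 0) (49, 49) (0, 49)]
2. ⊥bis P5·P0 via (28.655,13.62): [(0, 0) (34.1764, 0) (14.3123, 49) (0, 49)]  |A|=1187.973
3. ⊥bis P5·P1 via (29.25,26.02): [(0, 43.8849) (0, 0) (34.1764, 0) (21.7781, 30.5836)]  |A|=1000.4845
4. ⊥bis P5·P2 via (18.165,16.6): [(0, 13.3254) (0, 0) (34.1764, 0) (26.8148, 18.1593)]  |A|=488.9693
5. ⊥bis P5·P3 via (17.805,21.525): [(0, 13.3254) (0, 0) (34.1764, 0) (26.8148, 18.1593)]  |A|=488.9693
6. ⊥bis P5·P4 via (25.705,16.16): [(24.1857, 17.6853) (0, 13.3254) (0, 0) (34.1764, 0) (28.9433, 12.9089)]  |A|=481.5629
7. ⊥bis P5·P6 via (24.745,23.75): [(24.1857, 17.6853) (0, 13.3254) (0, 0) (34.1764, 0) (28.9433, 12.9089)]  |A|=481.5629
8. canonical 5-gon: [(24.1857, 17.6853) (0, 13.3254) (0, 0) (34.1764, 0) (28.9433, 12.9089)]
9. shoelace: 481.5629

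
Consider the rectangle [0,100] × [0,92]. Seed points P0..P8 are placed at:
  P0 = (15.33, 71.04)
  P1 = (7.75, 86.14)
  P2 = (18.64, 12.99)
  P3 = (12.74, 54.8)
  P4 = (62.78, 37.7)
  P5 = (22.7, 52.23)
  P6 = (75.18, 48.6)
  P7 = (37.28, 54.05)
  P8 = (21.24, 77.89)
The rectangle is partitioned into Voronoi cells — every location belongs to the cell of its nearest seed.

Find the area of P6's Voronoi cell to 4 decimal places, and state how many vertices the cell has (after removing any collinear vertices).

1. box [0,100]×[0,92]: [(0, 0) (100, 0) (100, 92) (0, 92)]
2. ⊥bis P6·P0 via (45.255,59.82): [(22.8262, 0) (100, 0) (100, 92) (57.3205, 92)]  |A|=5513.2503
3. ⊥bis P6·P1 via (41.465,67.37): [(22.8262, 0) (100, 0) (100, 92) (57.3205, 92)]  |A|=5513.2503
4. ⊥bis P6·P2 via (46.91,30.795): [(39.051, 43.2732) (66.3053, 0) (100, 0) (100, 92) (57.3205, 92)]  |A|=4572.5116
5. ⊥bis P6·P3 via (43.96,51.7): [(44.5902, 58.047) (42.5687, 37.688) (66.3053, 0) (100, 0) (100, 92) (57.3205, 92)]  |A|=4531.058
6. ⊥bis P6·P4 via (68.98,43.15): [(47.9674, 67.0543) (100, 7.8612) (100, 92) (57.3205, 92)]  |A|=2721.317
7. ⊥bis P6·P5 via (48.94,50.415): [(50.5713, 73.9992) (49.936, 64.8147) (100, 7.8612) (100, 92) (57.3205, 92)]  |A|=2711.5653
8. ⊥bis P6·P7 via (56.23,51.325): [(57.0122, 56.7647) (100, 7.8612) (100, 92) (62.079, 92)]  |A|=2476.5478
9. ⊥bis P6·P8 via (48.21,63.245): [(61.4504, 87.6283) (57.0122, 56.7647) (100, 7.8612) (100, 92) (63.8243, 92)]  |A|=2472.733
10. canonical 5-gon: [(61.4504, 87.6283) (57.0122, 56.7647) (100, 7.8612) (100, 92) (63.8243, 92)]
11. shoelace: 2472.733

Area of P6's cell: 2472.7330 (5 vertices)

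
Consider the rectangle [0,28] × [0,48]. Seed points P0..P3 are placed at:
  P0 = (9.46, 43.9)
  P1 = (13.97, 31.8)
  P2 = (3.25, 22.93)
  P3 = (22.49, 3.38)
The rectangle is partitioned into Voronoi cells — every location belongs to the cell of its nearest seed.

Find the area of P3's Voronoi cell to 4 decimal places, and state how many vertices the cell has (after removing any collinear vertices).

Area of P3's cell: 358.0941 (5 vertices)

1. box [0,28]×[0,48]: [(0, 0) (28, 0) (28, 48) (0, 48)]
2. ⊥bis P3·P0 via (15.975,23.64): [(0, 18.5029) (0, 0) (28, 0) (28, 27.5069)]  |A|=644.1372
3. ⊥bis P3·P1 via (18.23,17.59): [(0, 12.1248) (0, 0) (28, 0) (28, 20.5189)]  |A|=457.013
4. ⊥bis P3·P2 via (12.87,13.155): [(17.0026, 17.222) (0, 0.4891) (0, 0) (28, 0) (28, 20.5189)]  |A|=358.0941
5. canonical 5-gon: [(17.0026, 17.222) (0, 0.4891) (0, 0) (28, 0) (28, 20.5189)]
6. shoelace: 358.0941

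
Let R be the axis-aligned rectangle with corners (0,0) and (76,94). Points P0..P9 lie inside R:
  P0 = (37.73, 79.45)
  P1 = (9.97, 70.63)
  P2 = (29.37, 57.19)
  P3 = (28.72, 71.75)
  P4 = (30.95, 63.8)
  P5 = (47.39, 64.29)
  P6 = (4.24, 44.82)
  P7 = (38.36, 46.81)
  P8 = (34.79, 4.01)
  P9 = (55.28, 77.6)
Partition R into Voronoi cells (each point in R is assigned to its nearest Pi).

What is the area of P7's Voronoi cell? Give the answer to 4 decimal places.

1. box [0,76]×[0,94]: [(0, 0) (76, 0) (76, 94) (0, 94)]
2. ⊥bis P7·P0 via (38.045,63.13): [(0, 62.3957) (0, 0) (76, 0) (76, 63.8626)]  |A|=4797.814
3. ⊥bis P7·P1 via (24.165,58.72): [(27.6975, 62.9303) (0, 29.9188) (0, 0) (76, 0) (76, 63.8626)]  |A|=4348.0493
4. ⊥bis P7·P2 via (33.865,52): [(46.9135, 63.3012) (0, 22.6699) (0, 0) (76, 0) (76, 63.8626)]  |A|=3865.9762
5. ⊥bis P7·P3 via (33.54,59.28): [(46.9135, 63.3012) (0, 22.6699) (0, 0) (76, 0) (76, 63.8626)]  |A|=3865.9762
6. ⊥bis P7·P4 via (34.655,55.305): [(53.2703, 63.4239) (40.7506, 57.9635) (0, 22.6699) (0, 0) (76, 0) (76, 63.8626)]  |A|=3849.389
7. ⊥bis P7·P5 via (42.875,55.55): [(39.7988, 57.1392) (0, 22.6699) (0, 0) (76, 0) (76, 38.4379)]  |A|=3318.1558
8. ⊥bis P7·P6 via (21.3,45.815): [(39.7988, 57.1392) (21.5608, 41.3435) (23.9721, 0) (76, 0) (76, 38.4379)]  |A|=2578.2204
9. ⊥bis P7·P8 via (36.575,25.41): [(39.7988, 57.1392) (21.5608, 41.3435) (22.4212, 26.5906) (76, 22.1215) (76, 38.4379)]  |A|=1293.8726
10. ⊥bis P7·P9 via (46.82,62.205): [(39.7988, 57.1392) (21.5608, 41.3435) (22.4212, 26.5906) (76, 22.1215) (76, 38.4379)]  |A|=1293.8726
11. canonical 5-gon: [(39.7988, 57.1392) (21.5608, 41.3435) (22.4212, 26.5906) (76, 22.1215) (76, 38.4379)]
12. shoelace: 1293.8726

Area of P7's cell: 1293.8726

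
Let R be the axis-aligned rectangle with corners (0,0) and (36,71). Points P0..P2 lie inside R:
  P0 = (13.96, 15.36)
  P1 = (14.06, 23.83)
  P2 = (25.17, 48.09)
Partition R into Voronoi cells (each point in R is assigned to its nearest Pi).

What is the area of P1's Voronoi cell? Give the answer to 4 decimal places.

Area of P1's cell: 617.4614

1. box [0,36]×[0,71]: [(0, 0) (36, 0) (36, 71) (0, 71)]
2. ⊥bis P1·P0 via (14.01,19.595): [(0, 19.7604) (36, 19.3354) (36, 71) (0, 71)]  |A|=1852.2759
3. ⊥bis P1·P2 via (19.615,35.96): [(0, 44.9428) (0, 19.7604) (36, 19.3354) (36, 28.4564)]  |A|=617.4614
4. canonical 4-gon: [(0, 44.9428) (0, 19.7604) (36, 19.3354) (36, 28.4564)]
5. shoelace: 617.4614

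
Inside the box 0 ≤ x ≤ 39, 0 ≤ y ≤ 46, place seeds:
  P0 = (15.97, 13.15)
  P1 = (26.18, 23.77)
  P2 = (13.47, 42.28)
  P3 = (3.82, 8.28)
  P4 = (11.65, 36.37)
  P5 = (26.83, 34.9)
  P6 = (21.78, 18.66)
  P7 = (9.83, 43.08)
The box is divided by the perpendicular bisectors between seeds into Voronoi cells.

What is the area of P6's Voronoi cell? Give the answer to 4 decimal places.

Area of P6's cell: 268.3778

1. box [0,39]×[0,46]: [(0, 0) (39, 0) (39, 46) (0, 46)]
2. ⊥bis P6·P0 via (18.875,15.905): [(0, 35.8077) (33.9587, 0) (39, 0) (39, 46) (0, 46)]  |A|=1186.0081
3. ⊥bis P6·P1 via (23.98,21.215): [(0, 41.8631) (0, 35.8077) (33.9587, 0) (39, 0) (39, 8.2819)]  |A|=369.837
4. ⊥bis P6·P2 via (17.625,30.47): [(14.506, 29.3727) (8.2051, 27.1559) (33.9587, 0) (39, 0) (39, 8.2819)]  |A|=289.5651
5. ⊥bis P6·P3 via (12.8,13.47): [(14.506, 29.3727) (8.2051, 27.1559) (33.9587, 0) (39, 0) (39, 8.2819)]  |A|=289.5651
6. ⊥bis P6·P4 via (16.715,27.515): [(16.684, 27.4973) (10.9771, 24.2329) (33.9587, 0) (39, 0) (39, 8.2819)]  |A|=268.3778
7. ⊥bis P6·P5 via (24.305,26.78): [(16.684, 27.4973) (10.9771, 24.2329) (33.9587, 0) (39, 0) (39, 8.2819)]  |A|=268.3778
8. ⊥bis P6·P7 via (15.805,30.87): [(16.684, 27.4973) (10.9771, 24.2329) (33.9587, 0) (39, 0) (39, 8.2819)]  |A|=268.3778
9. canonical 5-gon: [(16.684, 27.4973) (10.9771, 24.2329) (33.9587, 0) (39, 0) (39, 8.2819)]
10. shoelace: 268.3778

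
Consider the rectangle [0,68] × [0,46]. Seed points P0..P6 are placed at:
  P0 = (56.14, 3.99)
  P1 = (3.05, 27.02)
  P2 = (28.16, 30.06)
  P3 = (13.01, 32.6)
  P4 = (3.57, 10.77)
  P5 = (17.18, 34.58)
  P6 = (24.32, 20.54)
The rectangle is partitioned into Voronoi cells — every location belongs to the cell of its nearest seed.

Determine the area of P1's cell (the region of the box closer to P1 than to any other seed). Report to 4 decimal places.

Area of P1's cell: 175.2726

1. box [0,68]×[0,46]: [(0, 0) (68, 0) (68, 46) (0, 46)]
2. ⊥bis P1·P0 via (29.595,15.505): [(0, 0) (22.8691, 0) (42.8235, 46) (0, 46)]  |A|=1510.9284
3. ⊥bis P1·P2 via (15.605,28.54): [(0, 0) (19.0603, 0) (13.4912, 46) (0, 46)]  |A|=748.6828
4. ⊥bis P1·P3 via (8.03,29.81): [(0, 44.1431) (0, 0) (19.0603, 0) (17.4971, 12.9118)]  |A|=509.2386
5. ⊥bis P1·P4 via (3.31,18.895): [(13.9542, 19.2356) (0, 44.1431) (0, 18.7891)]  |A|=176.8977
6. ⊥bis P1·P5 via (10.115,30.8): [(13.9542, 19.2356) (0, 44.1431) (0, 18.7891)]  |A|=176.8977
7. ⊥bis P1·P6 via (13.685,23.78): [(12.2843, 19.1822) (12.883, 21.1476) (0, 44.1431) (0, 18.7891)]  |A|=175.2726
8. canonical 4-gon: [(12.2843, 19.1822) (12.883, 21.1476) (0, 44.1431) (0, 18.7891)]
9. shoelace: 175.2726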